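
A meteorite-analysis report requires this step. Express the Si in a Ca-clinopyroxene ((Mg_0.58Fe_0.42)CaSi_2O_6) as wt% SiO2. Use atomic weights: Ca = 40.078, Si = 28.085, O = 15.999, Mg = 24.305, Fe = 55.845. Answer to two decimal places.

52.29 wt%

Molar mass of (Mg_0.58Fe_0.42)CaSi_2O_6 = 0.58·24.305 + 0.42·55.845 + 1·40.078 + 2·28.085 + 6·15.999 = 229.794 g/mol.
Each formula unit contains 2 Si, equivalent to 2/1 = 2.0000 mol SiO2.
M(SiO2) = 1×28.085 + 2×15.999 = 60.083 g/mol.
Mass of SiO2 per formula unit = 2.0000 × 60.083 = 120.166 g.
SiO2 wt% = 120.166 / 229.794 × 100 = 52.29%.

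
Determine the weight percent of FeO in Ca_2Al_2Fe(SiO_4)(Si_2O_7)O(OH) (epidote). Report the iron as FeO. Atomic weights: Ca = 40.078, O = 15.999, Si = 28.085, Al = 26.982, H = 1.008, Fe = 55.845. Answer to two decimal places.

14.87 wt%

Formula mass = 483.215 g/mol.
1 Fe → 1.0000 mol FeO per formula unit; M(FeO) = 71.844, so FeO mass = 71.844 g.
71.844/483.215 × 100 = 14.87 wt%.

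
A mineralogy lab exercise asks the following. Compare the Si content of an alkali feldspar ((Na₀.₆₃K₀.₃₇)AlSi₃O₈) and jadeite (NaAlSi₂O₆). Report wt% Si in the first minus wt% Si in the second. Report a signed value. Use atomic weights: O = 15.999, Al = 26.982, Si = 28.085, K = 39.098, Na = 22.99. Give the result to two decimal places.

First mineral: 84.255 g Si in 268.179 g formula = 31.42 wt% Si.
Second mineral: 56.170 g Si in 202.136 g formula = 27.79 wt% Si.
31.42% − 27.79% gives a difference of 3.63 percentage points.

3.63 percentage points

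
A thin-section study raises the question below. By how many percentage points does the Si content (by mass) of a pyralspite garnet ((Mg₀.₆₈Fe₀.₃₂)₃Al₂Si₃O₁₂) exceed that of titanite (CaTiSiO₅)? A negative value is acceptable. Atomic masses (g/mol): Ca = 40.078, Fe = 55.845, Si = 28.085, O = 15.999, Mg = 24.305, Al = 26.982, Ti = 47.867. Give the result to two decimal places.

Si in (Mg₀.₆₈Fe₀.₃₂)₃Al₂Si₃O₁₂: molar mass 433.400 g/mol; 3×28.085 = 84.255 g → 19.44 wt%.
Si in CaTiSiO₅: molar mass 196.025 g/mol; 1×28.085 = 28.085 g → 14.33 wt%.
Difference = 19.44 − 14.33 = 5.11 percentage points.

5.11 percentage points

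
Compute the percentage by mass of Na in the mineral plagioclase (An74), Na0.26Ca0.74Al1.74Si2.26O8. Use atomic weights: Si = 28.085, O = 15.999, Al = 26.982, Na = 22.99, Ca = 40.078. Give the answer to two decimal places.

M(Na0.26Ca0.74Al1.74Si2.26O8) = 274.048 g/mol.
Na contributes 0.26 × 22.99 = 5.977 g per mole.
5.977/274.048 = 0.0218 → 2.18%.

2.18 wt%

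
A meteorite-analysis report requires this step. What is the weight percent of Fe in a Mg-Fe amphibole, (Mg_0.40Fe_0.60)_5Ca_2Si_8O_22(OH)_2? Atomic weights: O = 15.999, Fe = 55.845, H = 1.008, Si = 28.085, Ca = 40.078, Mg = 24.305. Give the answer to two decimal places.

18.47 mass %

Formula mass = 2×24.305 + 3×55.845 + 2×40.078 + 8×28.085 + 24×15.999 + 2×1.008 = 906.973 g/mol, of which 167.535 g is Fe.
So Fe makes up 167.535/906.973 = 0.1847 of the mass, i.e. 18.47%.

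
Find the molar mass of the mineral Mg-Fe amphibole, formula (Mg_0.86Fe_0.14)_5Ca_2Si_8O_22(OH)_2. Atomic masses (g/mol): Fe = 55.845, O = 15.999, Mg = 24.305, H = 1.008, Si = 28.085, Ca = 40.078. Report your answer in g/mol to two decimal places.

834.43 g/mol

The formula mass is the sum 4.30(24.305) + 0.70(55.845) + 2(40.078) + 8(28.085) + 24(15.999) + 2(1.008).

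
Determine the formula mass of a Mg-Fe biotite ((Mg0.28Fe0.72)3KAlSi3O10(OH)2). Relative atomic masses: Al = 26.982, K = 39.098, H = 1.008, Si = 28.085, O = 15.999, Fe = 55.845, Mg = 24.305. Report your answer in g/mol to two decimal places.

485.38 g/mol

The formula mass is the sum 0.84*24.305 + 2.16*55.845 + 1*39.098 + 1*26.982 + 3*28.085 + 12*15.999 + 2*1.008.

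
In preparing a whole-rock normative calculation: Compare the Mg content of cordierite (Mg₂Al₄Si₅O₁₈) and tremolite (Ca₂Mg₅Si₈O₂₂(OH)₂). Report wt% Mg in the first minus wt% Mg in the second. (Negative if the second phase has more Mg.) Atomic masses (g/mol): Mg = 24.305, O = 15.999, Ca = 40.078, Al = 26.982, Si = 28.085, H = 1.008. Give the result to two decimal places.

First mineral: 48.610 g Mg in 584.945 g formula = 8.31 wt% Mg.
Second mineral: 121.525 g Mg in 812.353 g formula = 14.96 wt% Mg.
8.31% − 14.96% gives a difference of -6.65 percentage points.

-6.65 percentage points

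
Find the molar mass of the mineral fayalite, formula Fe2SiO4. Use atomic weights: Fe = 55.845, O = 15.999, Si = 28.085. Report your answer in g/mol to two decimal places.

203.77 g/mol

Fe: 2 × 55.845 = 111.6900
Si: 1 × 28.085 = 28.0850
O: 4 × 15.999 = 63.9960
Summing the contributions gives the formula mass.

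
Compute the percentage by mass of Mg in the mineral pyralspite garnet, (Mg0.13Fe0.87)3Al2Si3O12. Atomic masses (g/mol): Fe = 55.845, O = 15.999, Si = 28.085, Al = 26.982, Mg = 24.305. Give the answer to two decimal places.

Formula mass = 0.39×24.305 + 2.61×55.845 + 2×26.982 + 3×28.085 + 12×15.999 = 485.441 g/mol, of which 9.479 g is Mg.
So Mg makes up 9.479/485.441 = 0.0195 of the mass, i.e. 1.95%.

1.95 wt%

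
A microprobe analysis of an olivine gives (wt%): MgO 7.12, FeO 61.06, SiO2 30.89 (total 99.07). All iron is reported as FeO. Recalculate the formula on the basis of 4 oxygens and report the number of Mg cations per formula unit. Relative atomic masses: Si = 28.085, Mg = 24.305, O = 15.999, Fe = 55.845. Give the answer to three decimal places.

MgO (M=40.304): mol = 0.17666; Mg = 0.17666, O = 0.17666.
FeO (M=71.844): mol = 0.84990; Fe = 0.84990, O = 0.84990.
SiO2 (M=60.083): mol = 0.51412; Si = 0.51412, O = 1.02824.
ΣO = 2.05480; factor = 4/ΣO = 1.94666.
Mg apfu = 0.17666 × 1.94666 = 0.344.

0.344 Mg apfu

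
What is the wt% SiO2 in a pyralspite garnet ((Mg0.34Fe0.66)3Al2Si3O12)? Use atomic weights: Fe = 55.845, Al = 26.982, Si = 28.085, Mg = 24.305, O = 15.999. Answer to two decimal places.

Molar mass of (Mg0.34Fe0.66)3Al2Si3O12 = 1.02×24.305 + 1.98×55.845 + 2×26.982 + 3×28.085 + 12×15.999 = 465.571 g/mol.
Each formula unit contains 3 Si, equivalent to 3/1 = 3.0000 mol SiO2.
M(SiO2) = 1×28.085 + 2×15.999 = 60.083 g/mol.
Mass of SiO2 per formula unit = 3.0000 × 60.083 = 180.249 g.
SiO2 wt% = 180.249 / 465.571 × 100 = 38.72%.

38.72 wt%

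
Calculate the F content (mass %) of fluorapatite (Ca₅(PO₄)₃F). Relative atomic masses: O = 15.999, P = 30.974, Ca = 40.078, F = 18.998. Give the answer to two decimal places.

3.77 mass %

M(Ca₅(PO₄)₃F) = 504.298 g/mol.
F contributes 1 × 18.998 = 18.998 g per mole.
18.998/504.298 = 0.0377 → 3.77%.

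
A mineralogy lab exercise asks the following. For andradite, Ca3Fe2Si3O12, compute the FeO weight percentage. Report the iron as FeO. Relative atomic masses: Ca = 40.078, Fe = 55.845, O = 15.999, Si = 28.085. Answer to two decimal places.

Molar mass of Ca3Fe2Si3O12 = 3*40.078 + 2*55.845 + 3*28.085 + 12*15.999 = 508.167 g/mol.
Each formula unit contains 2 Fe, equivalent to 2/1 = 2.0000 mol FeO.
M(FeO) = 1×55.845 + 1×15.999 = 71.844 g/mol.
Mass of FeO per formula unit = 2.0000 × 71.844 = 143.688 g.
FeO wt% = 143.688 / 508.167 × 100 = 28.28%.

28.28 wt%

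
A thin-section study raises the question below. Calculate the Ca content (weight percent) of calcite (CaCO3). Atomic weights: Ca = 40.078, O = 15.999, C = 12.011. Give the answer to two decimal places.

40.04 weight percent

Molar mass of CaCO3: 1*40.078 + 1*12.011 + 3*15.999 = 100.086 g/mol.
Mass of Ca per formula unit: 1 × 40.078 = 40.078 g.
Weight fraction Ca = 40.078 / 100.086 = 0.4004.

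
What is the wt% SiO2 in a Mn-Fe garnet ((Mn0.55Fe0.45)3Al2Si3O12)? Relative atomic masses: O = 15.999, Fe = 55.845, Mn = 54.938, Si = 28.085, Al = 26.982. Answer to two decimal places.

36.32 wt%

Formula mass = 496.245 g/mol.
3 Si → 3.0000 mol SiO2 per formula unit; M(SiO2) = 60.083, so SiO2 mass = 180.249 g.
180.249/496.245 × 100 = 36.32 wt%.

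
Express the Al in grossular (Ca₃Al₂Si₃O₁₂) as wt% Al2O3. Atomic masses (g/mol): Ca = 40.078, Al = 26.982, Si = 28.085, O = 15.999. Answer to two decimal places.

22.64 wt%

Molar mass of Ca₃Al₂Si₃O₁₂ = 3*40.078 + 2*26.982 + 3*28.085 + 12*15.999 = 450.441 g/mol.
Each formula unit contains 2 Al, equivalent to 2/2 = 1.0000 mol Al2O3.
M(Al2O3) = 2×26.982 + 3×15.999 = 101.961 g/mol.
Mass of Al2O3 per formula unit = 1.0000 × 101.961 = 101.961 g.
Al2O3 wt% = 101.961 / 450.441 × 100 = 22.64%.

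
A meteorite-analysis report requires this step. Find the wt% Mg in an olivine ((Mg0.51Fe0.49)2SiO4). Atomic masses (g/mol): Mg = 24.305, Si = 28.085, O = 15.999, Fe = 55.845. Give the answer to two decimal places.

14.45 weight percent

M((Mg0.51Fe0.49)2SiO4) = 171.600 g/mol.
Mg contributes 1.02 × 24.305 = 24.791 g per mole.
24.791/171.600 = 0.1445 → 14.45%.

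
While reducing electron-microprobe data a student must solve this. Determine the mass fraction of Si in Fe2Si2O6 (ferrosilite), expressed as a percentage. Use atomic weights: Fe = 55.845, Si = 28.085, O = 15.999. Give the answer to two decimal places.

Molar mass of Fe2Si2O6: 2*55.845 + 2*28.085 + 6*15.999 = 263.854 g/mol.
Mass of Si per formula unit: 2 × 28.085 = 56.170 g.
Weight fraction Si = 56.170 / 263.854 = 0.2129.

21.29 weight percent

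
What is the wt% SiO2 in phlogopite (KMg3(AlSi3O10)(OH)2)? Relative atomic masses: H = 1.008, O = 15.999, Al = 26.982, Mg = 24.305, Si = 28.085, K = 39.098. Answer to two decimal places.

43.20 wt%

M(KMg3(AlSi3O10)(OH)2) = 417.254 g/mol; M(SiO2) = 60.083 g/mol.
Moles SiO2 per formula unit = 3 Si ÷ 1 = 3.0000.
SiO2 fraction = (3.0000 × 60.083) / 417.254 = 180.249/417.254 = 0.4320.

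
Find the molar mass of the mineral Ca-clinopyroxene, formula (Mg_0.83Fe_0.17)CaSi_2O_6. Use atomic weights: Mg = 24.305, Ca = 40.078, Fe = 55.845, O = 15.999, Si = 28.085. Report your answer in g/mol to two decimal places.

221.91 g/mol

The formula mass is the sum 0.83(24.305) + 0.17(55.845) + 1(40.078) + 2(28.085) + 6(15.999).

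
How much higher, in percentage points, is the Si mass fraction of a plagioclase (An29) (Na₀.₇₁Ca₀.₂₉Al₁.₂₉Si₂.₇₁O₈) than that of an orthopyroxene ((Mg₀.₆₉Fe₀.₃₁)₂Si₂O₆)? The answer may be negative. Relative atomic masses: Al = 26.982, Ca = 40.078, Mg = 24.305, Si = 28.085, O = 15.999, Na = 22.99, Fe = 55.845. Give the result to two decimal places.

3.03 percentage points

First mineral: 76.110 g Si in 266.855 g formula = 28.52 wt% Si.
Second mineral: 56.170 g Si in 220.329 g formula = 25.49 wt% Si.
28.52% − 25.49% gives a difference of 3.03 percentage points.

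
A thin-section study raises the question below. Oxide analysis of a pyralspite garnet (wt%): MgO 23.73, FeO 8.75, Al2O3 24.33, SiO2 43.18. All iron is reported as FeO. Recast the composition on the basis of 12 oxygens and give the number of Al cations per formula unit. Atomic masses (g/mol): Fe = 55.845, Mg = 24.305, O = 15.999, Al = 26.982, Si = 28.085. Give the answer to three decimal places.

2.000 Al apfu

23.73 wt% MgO ÷ 40.304 g/mol = 0.58878 mol, giving 0.58878 Mg and 0.58878 O.
8.75 wt% FeO ÷ 71.844 g/mol = 0.12179 mol, giving 0.12179 Fe and 0.12179 O.
24.33 wt% Al2O3 ÷ 101.961 g/mol = 0.23862 mol, giving 0.47724 Al and 0.71586 O.
43.18 wt% SiO2 ÷ 60.083 g/mol = 0.71867 mol, giving 0.71867 Si and 1.43734 O.
Oxygen sums to 2.86377; scaling by 12/2.86377 = 4.19028 puts the formula on 12 O.
Al: 0.47724 × 4.19028 = 2.000 atoms per formula unit.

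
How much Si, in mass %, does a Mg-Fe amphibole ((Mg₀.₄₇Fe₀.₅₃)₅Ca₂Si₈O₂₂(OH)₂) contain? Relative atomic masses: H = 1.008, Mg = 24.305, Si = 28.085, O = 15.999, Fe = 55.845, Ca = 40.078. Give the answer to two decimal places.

Formula mass = 2.35×24.305 + 2.65×55.845 + 2×40.078 + 8×28.085 + 24×15.999 + 2×1.008 = 895.934 g/mol, of which 224.680 g is Si.
So Si makes up 224.680/895.934 = 0.2508 of the mass, i.e. 25.08%.

25.08 mass %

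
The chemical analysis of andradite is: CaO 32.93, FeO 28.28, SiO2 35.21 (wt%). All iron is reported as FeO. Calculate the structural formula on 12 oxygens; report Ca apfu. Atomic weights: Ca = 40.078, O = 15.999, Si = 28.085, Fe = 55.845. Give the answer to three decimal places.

32.93 wt% CaO ÷ 56.077 g/mol = 0.58723 mol, giving 0.58723 Ca and 0.58723 O.
28.28 wt% FeO ÷ 71.844 g/mol = 0.39363 mol, giving 0.39363 Fe and 0.39363 O.
35.21 wt% SiO2 ÷ 60.083 g/mol = 0.58602 mol, giving 0.58602 Si and 1.17204 O.
Oxygen sums to 2.15290; scaling by 12/2.15290 = 5.57388 puts the formula on 12 O.
Ca: 0.58723 × 5.57388 = 3.273 atoms per formula unit.

3.273 Ca apfu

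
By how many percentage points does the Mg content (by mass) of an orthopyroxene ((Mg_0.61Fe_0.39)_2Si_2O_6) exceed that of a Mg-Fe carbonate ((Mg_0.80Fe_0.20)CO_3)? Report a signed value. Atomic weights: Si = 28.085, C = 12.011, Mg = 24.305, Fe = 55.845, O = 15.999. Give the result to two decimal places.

Mg in (Mg_0.61Fe_0.39)_2Si_2O_6: molar mass 225.375 g/mol; 1.22×24.305 = 29.652 g → 13.16 wt%.
Mg in (Mg_0.80Fe_0.20)CO_3: molar mass 90.621 g/mol; 0.80×24.305 = 19.444 g → 21.46 wt%.
Difference = 13.16 − 21.46 = -8.30 percentage points.

-8.30 percentage points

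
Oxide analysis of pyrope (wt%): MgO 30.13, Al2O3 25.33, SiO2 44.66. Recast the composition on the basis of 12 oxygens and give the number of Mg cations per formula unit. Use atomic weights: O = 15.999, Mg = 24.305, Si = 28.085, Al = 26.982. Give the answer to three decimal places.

MgO: 30.13/40.304 = 0.74757 mol → 0.74757 mol Mg, 0.74757 mol O.
Al2O3: 25.33/101.961 = 0.24843 mol → 0.49686 mol Al, 0.74529 mol O.
SiO2: 44.66/60.083 = 0.74331 mol → 0.74331 mol Si, 1.48662 mol O.
Total oxygen = 2.97948 mol. Normalization factor = 12/2.97948 = 4.02755.
Mg per 12 O = 0.74757 × 4.02755 = 3.011.

3.011 Mg apfu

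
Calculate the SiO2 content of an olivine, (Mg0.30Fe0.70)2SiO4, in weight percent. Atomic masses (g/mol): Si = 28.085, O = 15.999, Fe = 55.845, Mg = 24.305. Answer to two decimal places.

32.50 wt%

M((Mg0.30Fe0.70)2SiO4) = 184.847 g/mol; M(SiO2) = 60.083 g/mol.
Moles SiO2 per formula unit = 1 Si ÷ 1 = 1.0000.
SiO2 fraction = (1.0000 × 60.083) / 184.847 = 60.083/184.847 = 0.3250.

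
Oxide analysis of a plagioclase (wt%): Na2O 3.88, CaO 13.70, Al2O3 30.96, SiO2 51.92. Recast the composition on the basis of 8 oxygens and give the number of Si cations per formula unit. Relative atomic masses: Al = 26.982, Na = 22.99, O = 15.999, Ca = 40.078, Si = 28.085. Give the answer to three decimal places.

2.347 Si apfu

Na2O (M=61.979): mol = 0.06260; Na = 0.12520, O = 0.06260.
CaO (M=56.077): mol = 0.24431; Ca = 0.24431, O = 0.24431.
Al2O3 (M=101.961): mol = 0.30365; Al = 0.60730, O = 0.91095.
SiO2 (M=60.083): mol = 0.86414; Si = 0.86414, O = 1.72828.
ΣO = 2.94614; factor = 8/ΣO = 2.71542.
Si apfu = 0.86414 × 2.71542 = 2.347.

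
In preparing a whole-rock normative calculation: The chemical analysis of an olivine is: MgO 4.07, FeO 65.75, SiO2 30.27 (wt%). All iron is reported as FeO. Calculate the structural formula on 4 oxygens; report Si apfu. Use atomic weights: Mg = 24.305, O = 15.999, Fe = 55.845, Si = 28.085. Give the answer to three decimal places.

0.996 Si apfu

4.07 wt% MgO ÷ 40.304 g/mol = 0.10098 mol, giving 0.10098 Mg and 0.10098 O.
65.75 wt% FeO ÷ 71.844 g/mol = 0.91518 mol, giving 0.91518 Fe and 0.91518 O.
30.27 wt% SiO2 ÷ 60.083 g/mol = 0.50380 mol, giving 0.50380 Si and 1.00760 O.
Oxygen sums to 2.02376; scaling by 4/2.02376 = 1.97652 puts the formula on 4 O.
Si: 0.50380 × 1.97652 = 0.996 atoms per formula unit.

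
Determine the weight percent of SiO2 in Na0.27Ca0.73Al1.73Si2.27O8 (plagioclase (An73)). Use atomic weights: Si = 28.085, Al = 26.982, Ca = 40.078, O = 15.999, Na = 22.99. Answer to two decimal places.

M(Na0.27Ca0.73Al1.73Si2.27O8) = 273.888 g/mol; M(SiO2) = 60.083 g/mol.
Moles SiO2 per formula unit = 2.27 Si ÷ 1 = 2.2700.
SiO2 fraction = (2.2700 × 60.083) / 273.888 = 136.388/273.888 = 0.4980.

49.80 wt%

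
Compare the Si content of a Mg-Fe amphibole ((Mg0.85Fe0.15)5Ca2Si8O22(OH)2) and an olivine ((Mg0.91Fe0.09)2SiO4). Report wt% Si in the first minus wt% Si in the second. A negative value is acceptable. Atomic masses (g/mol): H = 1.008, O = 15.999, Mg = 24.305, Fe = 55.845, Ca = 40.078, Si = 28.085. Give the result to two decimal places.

Si in (Mg0.85Fe0.15)5Ca2Si8O22(OH)2: molar mass 836.008 g/mol; 8×28.085 = 224.680 g → 26.88 wt%.
Si in (Mg0.91Fe0.09)2SiO4: molar mass 146.368 g/mol; 1×28.085 = 28.085 g → 19.19 wt%.
Difference = 26.88 − 19.19 = 7.69 percentage points.

7.69 percentage points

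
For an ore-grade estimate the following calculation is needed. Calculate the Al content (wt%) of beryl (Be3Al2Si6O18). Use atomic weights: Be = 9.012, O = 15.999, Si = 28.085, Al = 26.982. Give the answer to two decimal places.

Molar mass of Be3Al2Si6O18: 3·9.012 + 2·26.982 + 6·28.085 + 18·15.999 = 537.492 g/mol.
Mass of Al per formula unit: 2 × 26.982 = 53.964 g.
Weight fraction Al = 53.964 / 537.492 = 0.1004.

10.04 wt%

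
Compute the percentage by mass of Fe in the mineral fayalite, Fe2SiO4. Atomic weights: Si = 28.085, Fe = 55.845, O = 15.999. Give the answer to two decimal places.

54.81 mass %

M(Fe2SiO4) = 203.771 g/mol.
Fe contributes 2 × 55.845 = 111.690 g per mole.
111.690/203.771 = 0.5481 → 54.81%.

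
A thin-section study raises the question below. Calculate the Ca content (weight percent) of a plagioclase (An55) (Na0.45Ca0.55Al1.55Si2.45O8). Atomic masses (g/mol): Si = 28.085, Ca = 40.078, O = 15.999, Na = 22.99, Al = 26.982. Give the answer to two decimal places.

Formula mass = 0.45·22.99 + 0.55·40.078 + 1.55·26.982 + 2.45·28.085 + 8·15.999 = 271.011 g/mol, of which 22.043 g is Ca.
So Ca makes up 22.043/271.011 = 0.0813 of the mass, i.e. 8.13%.

8.13 weight percent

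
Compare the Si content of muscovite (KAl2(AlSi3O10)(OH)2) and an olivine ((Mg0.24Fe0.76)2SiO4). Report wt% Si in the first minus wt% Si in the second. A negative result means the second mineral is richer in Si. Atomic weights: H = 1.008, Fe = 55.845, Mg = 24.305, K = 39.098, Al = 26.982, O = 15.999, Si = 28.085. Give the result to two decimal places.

First mineral: 84.255 g Si in 398.303 g formula = 21.15 wt% Si.
Second mineral: 28.085 g Si in 188.632 g formula = 14.89 wt% Si.
21.15% − 14.89% gives a difference of 6.26 percentage points.

6.26 percentage points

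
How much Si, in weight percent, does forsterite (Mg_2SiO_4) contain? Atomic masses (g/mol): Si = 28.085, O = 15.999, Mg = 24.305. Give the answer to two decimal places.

19.96 weight percent

Formula mass = 2·24.305 + 1·28.085 + 4·15.999 = 140.691 g/mol, of which 28.085 g is Si.
So Si makes up 28.085/140.691 = 0.1996 of the mass, i.e. 19.96%.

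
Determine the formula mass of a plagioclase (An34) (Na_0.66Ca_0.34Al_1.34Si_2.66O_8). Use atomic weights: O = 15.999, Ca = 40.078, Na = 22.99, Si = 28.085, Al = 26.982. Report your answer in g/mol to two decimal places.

267.65 g/mol

M = 0.66*22.99 + 0.34*40.078 + 1.34*26.982 + 2.66*28.085 + 8*15.999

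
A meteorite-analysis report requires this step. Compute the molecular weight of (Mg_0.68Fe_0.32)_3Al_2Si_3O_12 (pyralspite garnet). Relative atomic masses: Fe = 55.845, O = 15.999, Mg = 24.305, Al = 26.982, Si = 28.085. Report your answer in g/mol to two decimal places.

Mg: 2.04 × 24.305 = 49.5822
Fe: 0.96 × 55.845 = 53.6112
Al: 2 × 26.982 = 53.9640
Si: 3 × 28.085 = 84.2550
O: 12 × 15.999 = 191.9880
Summing the contributions gives the formula mass.

433.40 g/mol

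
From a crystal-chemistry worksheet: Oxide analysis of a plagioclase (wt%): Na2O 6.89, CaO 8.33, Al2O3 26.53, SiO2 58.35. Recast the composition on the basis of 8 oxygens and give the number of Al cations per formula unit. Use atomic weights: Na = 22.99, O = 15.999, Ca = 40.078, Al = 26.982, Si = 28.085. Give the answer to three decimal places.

1.396 Al apfu

Na2O (M=61.979): mol = 0.11117; Na = 0.22234, O = 0.11117.
CaO (M=56.077): mol = 0.14855; Ca = 0.14855, O = 0.14855.
Al2O3 (M=101.961): mol = 0.26020; Al = 0.52040, O = 0.78060.
SiO2 (M=60.083): mol = 0.97116; Si = 0.97116, O = 1.94232.
ΣO = 2.98264; factor = 8/ΣO = 2.68219.
Al apfu = 0.52040 × 2.68219 = 1.396.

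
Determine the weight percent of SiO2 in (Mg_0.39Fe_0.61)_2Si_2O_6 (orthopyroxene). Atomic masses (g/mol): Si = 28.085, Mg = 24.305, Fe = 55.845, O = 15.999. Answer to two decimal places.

50.23 wt%

Molar mass of (Mg_0.39Fe_0.61)_2Si_2O_6 = 0.78*24.305 + 1.22*55.845 + 2*28.085 + 6*15.999 = 239.253 g/mol.
Each formula unit contains 2 Si, equivalent to 2/1 = 2.0000 mol SiO2.
M(SiO2) = 1×28.085 + 2×15.999 = 60.083 g/mol.
Mass of SiO2 per formula unit = 2.0000 × 60.083 = 120.166 g.
SiO2 wt% = 120.166 / 239.253 × 100 = 50.23%.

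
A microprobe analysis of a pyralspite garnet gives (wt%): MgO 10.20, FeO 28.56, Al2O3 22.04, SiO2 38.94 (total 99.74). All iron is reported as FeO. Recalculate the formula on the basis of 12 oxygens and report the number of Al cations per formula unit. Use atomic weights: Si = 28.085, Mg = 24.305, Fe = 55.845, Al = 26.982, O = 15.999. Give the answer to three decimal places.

MgO: 10.20/40.304 = 0.25308 mol → 0.25308 mol Mg, 0.25308 mol O.
FeO: 28.56/71.844 = 0.39753 mol → 0.39753 mol Fe, 0.39753 mol O.
Al2O3: 22.04/101.961 = 0.21616 mol → 0.43232 mol Al, 0.64848 mol O.
SiO2: 38.94/60.083 = 0.64810 mol → 0.64810 mol Si, 1.29620 mol O.
Total oxygen = 2.59529 mol. Normalization factor = 12/2.59529 = 4.62376.
Al per 12 O = 0.43232 × 4.62376 = 1.999.

1.999 Al apfu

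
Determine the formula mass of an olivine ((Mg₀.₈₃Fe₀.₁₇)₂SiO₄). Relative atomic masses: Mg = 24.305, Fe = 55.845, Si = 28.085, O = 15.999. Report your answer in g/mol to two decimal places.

151.41 g/mol

Mg: 1.66 × 24.305 = 40.3463
Fe: 0.34 × 55.845 = 18.9873
Si: 1 × 28.085 = 28.0850
O: 4 × 15.999 = 63.9960
Summing the contributions gives the formula mass.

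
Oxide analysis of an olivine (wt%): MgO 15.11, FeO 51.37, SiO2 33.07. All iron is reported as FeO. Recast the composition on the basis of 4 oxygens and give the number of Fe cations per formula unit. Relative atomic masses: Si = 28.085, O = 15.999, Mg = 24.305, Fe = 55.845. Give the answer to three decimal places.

1.306 Fe apfu

MgO: 15.11/40.304 = 0.37490 mol → 0.37490 mol Mg, 0.37490 mol O.
FeO: 51.37/71.844 = 0.71502 mol → 0.71502 mol Fe, 0.71502 mol O.
SiO2: 33.07/60.083 = 0.55041 mol → 0.55041 mol Si, 1.10082 mol O.
Total oxygen = 2.19074 mol. Normalization factor = 4/2.19074 = 1.82587.
Fe per 4 O = 0.71502 × 1.82587 = 1.306.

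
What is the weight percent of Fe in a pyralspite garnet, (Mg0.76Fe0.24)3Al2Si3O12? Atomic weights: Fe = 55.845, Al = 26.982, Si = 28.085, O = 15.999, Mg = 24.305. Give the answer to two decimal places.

9.44 wt%

Formula mass = 2.28*24.305 + 0.72*55.845 + 2*26.982 + 3*28.085 + 12*15.999 = 425.831 g/mol, of which 40.208 g is Fe.
So Fe makes up 40.208/425.831 = 0.0944 of the mass, i.e. 9.44%.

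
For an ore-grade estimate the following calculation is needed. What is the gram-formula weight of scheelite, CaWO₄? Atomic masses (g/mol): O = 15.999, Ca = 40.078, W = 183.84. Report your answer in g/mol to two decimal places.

287.91 g/mol

M = 1×40.078 + 1×183.84 + 4×15.999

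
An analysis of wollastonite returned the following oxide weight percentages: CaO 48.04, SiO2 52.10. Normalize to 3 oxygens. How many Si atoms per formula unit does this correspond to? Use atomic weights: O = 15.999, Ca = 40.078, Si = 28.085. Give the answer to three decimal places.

1.004 Si apfu

CaO: 48.04/56.077 = 0.85668 mol → 0.85668 mol Ca, 0.85668 mol O.
SiO2: 52.10/60.083 = 0.86713 mol → 0.86713 mol Si, 1.73426 mol O.
Total oxygen = 2.59094 mol. Normalization factor = 3/2.59094 = 1.15788.
Si per 3 O = 0.86713 × 1.15788 = 1.004.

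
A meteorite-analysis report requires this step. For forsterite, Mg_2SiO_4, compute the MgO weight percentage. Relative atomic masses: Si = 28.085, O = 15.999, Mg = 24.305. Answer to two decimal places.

Formula mass = 140.691 g/mol.
2 Mg → 2.0000 mol MgO per formula unit; M(MgO) = 40.304, so MgO mass = 80.608 g.
80.608/140.691 × 100 = 57.29 wt%.

57.29 wt%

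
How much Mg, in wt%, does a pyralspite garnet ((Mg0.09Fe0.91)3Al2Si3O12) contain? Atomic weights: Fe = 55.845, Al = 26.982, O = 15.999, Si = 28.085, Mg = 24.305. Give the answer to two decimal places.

Formula mass = 0.27*24.305 + 2.73*55.845 + 2*26.982 + 3*28.085 + 12*15.999 = 489.226 g/mol, of which 6.562 g is Mg.
So Mg makes up 6.562/489.226 = 0.0134 of the mass, i.e. 1.34%.

1.34 wt%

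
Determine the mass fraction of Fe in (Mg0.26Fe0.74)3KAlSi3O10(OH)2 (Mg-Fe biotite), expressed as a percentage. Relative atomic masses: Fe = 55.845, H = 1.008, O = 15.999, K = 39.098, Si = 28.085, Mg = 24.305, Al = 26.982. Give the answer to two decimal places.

25.44 weight percent

M((Mg0.26Fe0.74)3KAlSi3O10(OH)2) = 487.273 g/mol.
Fe contributes 2.22 × 55.845 = 123.976 g per mole.
123.976/487.273 = 0.2544 → 25.44%.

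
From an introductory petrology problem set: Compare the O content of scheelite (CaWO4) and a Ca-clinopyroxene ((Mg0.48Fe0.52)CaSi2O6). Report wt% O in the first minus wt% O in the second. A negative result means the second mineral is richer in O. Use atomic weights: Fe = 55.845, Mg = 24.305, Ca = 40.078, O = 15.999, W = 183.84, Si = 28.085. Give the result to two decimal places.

-18.98 percentage points

O in CaWO4: molar mass 287.914 g/mol; 4×15.999 = 63.996 g → 22.23 wt%.
O in (Mg0.48Fe0.52)CaSi2O6: molar mass 232.948 g/mol; 6×15.999 = 95.994 g → 41.21 wt%.
Difference = 22.23 − 41.21 = -18.98 percentage points.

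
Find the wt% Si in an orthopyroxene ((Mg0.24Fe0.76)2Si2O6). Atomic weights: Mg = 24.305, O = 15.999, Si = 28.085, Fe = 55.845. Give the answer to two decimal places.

M((Mg0.24Fe0.76)2Si2O6) = 248.715 g/mol.
Si contributes 2 × 28.085 = 56.170 g per mole.
56.170/248.715 = 0.2258 → 22.58%.

22.58 mass %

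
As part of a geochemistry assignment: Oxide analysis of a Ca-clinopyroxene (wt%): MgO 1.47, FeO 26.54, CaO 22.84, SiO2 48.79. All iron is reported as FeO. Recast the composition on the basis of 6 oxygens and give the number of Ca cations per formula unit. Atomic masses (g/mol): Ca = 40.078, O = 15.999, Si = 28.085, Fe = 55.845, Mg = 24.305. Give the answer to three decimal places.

MgO: 1.47/40.304 = 0.03647 mol → 0.03647 mol Mg, 0.03647 mol O.
FeO: 26.54/71.844 = 0.36941 mol → 0.36941 mol Fe, 0.36941 mol O.
CaO: 22.84/56.077 = 0.40730 mol → 0.40730 mol Ca, 0.40730 mol O.
SiO2: 48.79/60.083 = 0.81204 mol → 0.81204 mol Si, 1.62408 mol O.
Total oxygen = 2.43726 mol. Normalization factor = 6/2.43726 = 2.46178.
Ca per 6 O = 0.40730 × 2.46178 = 1.003.

1.003 Ca apfu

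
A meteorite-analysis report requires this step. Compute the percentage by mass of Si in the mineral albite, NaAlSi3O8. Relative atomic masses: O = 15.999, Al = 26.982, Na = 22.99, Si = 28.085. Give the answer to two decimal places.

Formula mass = 1·22.99 + 1·26.982 + 3·28.085 + 8·15.999 = 262.219 g/mol, of which 84.255 g is Si.
So Si makes up 84.255/262.219 = 0.3213 of the mass, i.e. 32.13%.

32.13 wt%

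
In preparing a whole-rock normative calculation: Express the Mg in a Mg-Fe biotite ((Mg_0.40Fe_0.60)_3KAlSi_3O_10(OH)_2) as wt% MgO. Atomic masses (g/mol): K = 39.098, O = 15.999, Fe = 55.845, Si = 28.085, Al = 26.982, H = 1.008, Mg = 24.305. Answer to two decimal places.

10.20 wt%

Molar mass of (Mg_0.40Fe_0.60)_3KAlSi_3O_10(OH)_2 = 1.20×24.305 + 1.80×55.845 + 1×39.098 + 1×26.982 + 3×28.085 + 12×15.999 + 2×1.008 = 474.026 g/mol.
Each formula unit contains 1.20 Mg, equivalent to 1.20/1 = 1.2000 mol MgO.
M(MgO) = 1×24.305 + 1×15.999 = 40.304 g/mol.
Mass of MgO per formula unit = 1.2000 × 40.304 = 48.365 g.
MgO wt% = 48.365 / 474.026 × 100 = 10.20%.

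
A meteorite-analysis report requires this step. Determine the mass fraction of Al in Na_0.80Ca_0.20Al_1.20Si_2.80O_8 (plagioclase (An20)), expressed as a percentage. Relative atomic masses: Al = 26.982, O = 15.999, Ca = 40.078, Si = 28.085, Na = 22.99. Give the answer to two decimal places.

Formula mass = 0.80·22.99 + 0.20·40.078 + 1.20·26.982 + 2.80·28.085 + 8·15.999 = 265.416 g/mol, of which 32.378 g is Al.
So Al makes up 32.378/265.416 = 0.1220 of the mass, i.e. 12.20%.

12.20 weight percent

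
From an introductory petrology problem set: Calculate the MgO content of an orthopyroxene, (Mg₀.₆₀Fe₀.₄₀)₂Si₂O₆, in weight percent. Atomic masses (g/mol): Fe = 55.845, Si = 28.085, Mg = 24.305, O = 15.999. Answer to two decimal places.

Molar mass of (Mg₀.₆₀Fe₀.₄₀)₂Si₂O₆ = 1.20×24.305 + 0.80×55.845 + 2×28.085 + 6×15.999 = 226.006 g/mol.
Each formula unit contains 1.20 Mg, equivalent to 1.20/1 = 1.2000 mol MgO.
M(MgO) = 1×24.305 + 1×15.999 = 40.304 g/mol.
Mass of MgO per formula unit = 1.2000 × 40.304 = 48.365 g.
MgO wt% = 48.365 / 226.006 × 100 = 21.40%.

21.40 wt%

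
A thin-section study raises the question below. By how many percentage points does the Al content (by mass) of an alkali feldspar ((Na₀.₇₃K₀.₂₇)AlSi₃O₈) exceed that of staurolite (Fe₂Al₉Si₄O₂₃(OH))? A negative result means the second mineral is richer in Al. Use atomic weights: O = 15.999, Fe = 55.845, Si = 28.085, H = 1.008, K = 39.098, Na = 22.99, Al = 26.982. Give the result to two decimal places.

-18.39 percentage points

M((Na₀.₇₃K₀.₂₇)AlSi₃O₈) = 266.568 g/mol, so wt% Al = 26.982/266.568 × 100 = 10.12%.
M(Fe₂Al₉Si₄O₂₃(OH)) = 851.852 g/mol, so wt% Al = 242.838/851.852 × 100 = 28.51%.
10.12 − 28.51 = -18.39 pp.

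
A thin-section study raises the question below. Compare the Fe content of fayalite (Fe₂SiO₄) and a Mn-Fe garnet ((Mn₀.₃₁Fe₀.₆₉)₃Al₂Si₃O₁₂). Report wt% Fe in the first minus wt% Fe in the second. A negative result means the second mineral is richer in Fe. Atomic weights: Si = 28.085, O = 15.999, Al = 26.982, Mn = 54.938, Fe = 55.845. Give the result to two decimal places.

31.55 percentage points

M(Fe₂SiO₄) = 203.771 g/mol, so wt% Fe = 111.690/203.771 × 100 = 54.81%.
M((Mn₀.₃₁Fe₀.₆₉)₃Al₂Si₃O₁₂) = 496.898 g/mol, so wt% Fe = 115.599/496.898 × 100 = 23.26%.
54.81 − 23.26 = 31.55 pp.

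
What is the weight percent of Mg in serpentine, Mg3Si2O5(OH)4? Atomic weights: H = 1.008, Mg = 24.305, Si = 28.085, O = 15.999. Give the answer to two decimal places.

26.31 mass %

M(Mg3Si2O5(OH)4) = 277.108 g/mol.
Mg contributes 3 × 24.305 = 72.915 g per mole.
72.915/277.108 = 0.2631 → 26.31%.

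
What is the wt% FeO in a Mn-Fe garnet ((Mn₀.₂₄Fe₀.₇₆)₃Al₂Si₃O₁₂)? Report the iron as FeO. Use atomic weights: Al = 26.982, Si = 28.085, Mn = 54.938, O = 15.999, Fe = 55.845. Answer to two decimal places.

32.95 wt%

Molar mass of (Mn₀.₂₄Fe₀.₇₆)₃Al₂Si₃O₁₂ = 0.72*54.938 + 2.28*55.845 + 2*26.982 + 3*28.085 + 12*15.999 = 497.089 g/mol.
Each formula unit contains 2.28 Fe, equivalent to 2.28/1 = 2.2800 mol FeO.
M(FeO) = 1×55.845 + 1×15.999 = 71.844 g/mol.
Mass of FeO per formula unit = 2.2800 × 71.844 = 163.804 g.
FeO wt% = 163.804 / 497.089 × 100 = 32.95%.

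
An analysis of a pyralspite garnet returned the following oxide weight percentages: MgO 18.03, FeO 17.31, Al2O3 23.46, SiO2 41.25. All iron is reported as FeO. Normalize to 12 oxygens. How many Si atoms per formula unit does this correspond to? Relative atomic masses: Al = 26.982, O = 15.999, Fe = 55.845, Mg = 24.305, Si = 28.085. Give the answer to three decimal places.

2.994 Si apfu

MgO: 18.03/40.304 = 0.44735 mol → 0.44735 mol Mg, 0.44735 mol O.
FeO: 17.31/71.844 = 0.24094 mol → 0.24094 mol Fe, 0.24094 mol O.
Al2O3: 23.46/101.961 = 0.23009 mol → 0.46018 mol Al, 0.69027 mol O.
SiO2: 41.25/60.083 = 0.68655 mol → 0.68655 mol Si, 1.37310 mol O.
Total oxygen = 2.75166 mol. Normalization factor = 12/2.75166 = 4.36100.
Si per 12 O = 0.68655 × 4.36100 = 2.994.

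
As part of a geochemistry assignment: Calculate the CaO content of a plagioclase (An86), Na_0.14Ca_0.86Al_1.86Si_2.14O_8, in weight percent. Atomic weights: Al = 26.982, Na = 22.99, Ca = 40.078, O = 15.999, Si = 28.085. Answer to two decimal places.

17.48 wt%

Formula mass = 275.966 g/mol.
0.86 Ca → 0.8600 mol CaO per formula unit; M(CaO) = 56.077, so CaO mass = 48.226 g.
48.226/275.966 × 100 = 17.48 wt%.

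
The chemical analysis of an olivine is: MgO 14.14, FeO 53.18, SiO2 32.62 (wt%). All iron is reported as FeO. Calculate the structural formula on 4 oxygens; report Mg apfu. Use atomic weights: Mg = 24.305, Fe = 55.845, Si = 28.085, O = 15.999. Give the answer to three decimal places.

MgO (M=40.304): mol = 0.35083; Mg = 0.35083, O = 0.35083.
FeO (M=71.844): mol = 0.74021; Fe = 0.74021, O = 0.74021.
SiO2 (M=60.083): mol = 0.54292; Si = 0.54292, O = 1.08584.
ΣO = 2.17688; factor = 4/ΣO = 1.83749.
Mg apfu = 0.35083 × 1.83749 = 0.645.

0.645 Mg apfu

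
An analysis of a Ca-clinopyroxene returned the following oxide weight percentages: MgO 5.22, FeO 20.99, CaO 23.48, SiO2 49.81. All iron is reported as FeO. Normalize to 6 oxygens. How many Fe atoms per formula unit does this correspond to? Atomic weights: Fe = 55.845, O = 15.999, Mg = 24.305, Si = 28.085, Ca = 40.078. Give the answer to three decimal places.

5.22 wt% MgO ÷ 40.304 g/mol = 0.12952 mol, giving 0.12952 Mg and 0.12952 O.
20.99 wt% FeO ÷ 71.844 g/mol = 0.29216 mol, giving 0.29216 Fe and 0.29216 O.
23.48 wt% CaO ÷ 56.077 g/mol = 0.41871 mol, giving 0.41871 Ca and 0.41871 O.
49.81 wt% SiO2 ÷ 60.083 g/mol = 0.82902 mol, giving 0.82902 Si and 1.65804 O.
Oxygen sums to 2.49843; scaling by 6/2.49843 = 2.40151 puts the formula on 6 O.
Fe: 0.29216 × 2.40151 = 0.702 atoms per formula unit.

0.702 Fe apfu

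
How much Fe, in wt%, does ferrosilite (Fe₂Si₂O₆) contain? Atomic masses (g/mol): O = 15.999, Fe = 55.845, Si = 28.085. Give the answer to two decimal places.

42.33 wt%

M(Fe₂Si₂O₆) = 263.854 g/mol.
Fe contributes 2 × 55.845 = 111.690 g per mole.
111.690/263.854 = 0.4233 → 42.33%.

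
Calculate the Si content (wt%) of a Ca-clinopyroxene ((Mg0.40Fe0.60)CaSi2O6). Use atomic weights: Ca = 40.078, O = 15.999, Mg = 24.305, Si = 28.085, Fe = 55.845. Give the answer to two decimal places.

M((Mg0.40Fe0.60)CaSi2O6) = 235.471 g/mol.
Si contributes 2 × 28.085 = 56.170 g per mole.
56.170/235.471 = 0.2385 → 23.85%.

23.85 wt%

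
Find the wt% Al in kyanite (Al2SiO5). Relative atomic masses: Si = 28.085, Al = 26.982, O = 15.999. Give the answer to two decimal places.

Formula mass = 2×26.982 + 1×28.085 + 5×15.999 = 162.044 g/mol, of which 53.964 g is Al.
So Al makes up 53.964/162.044 = 0.3330 of the mass, i.e. 33.30%.

33.30 weight percent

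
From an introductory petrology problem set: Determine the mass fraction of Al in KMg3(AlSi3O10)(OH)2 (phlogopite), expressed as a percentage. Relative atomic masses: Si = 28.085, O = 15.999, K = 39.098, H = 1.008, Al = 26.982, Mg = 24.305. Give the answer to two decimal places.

Formula mass = 1·39.098 + 3·24.305 + 1·26.982 + 3·28.085 + 12·15.999 + 2·1.008 = 417.254 g/mol, of which 26.982 g is Al.
So Al makes up 26.982/417.254 = 0.0647 of the mass, i.e. 6.47%.

6.47 wt%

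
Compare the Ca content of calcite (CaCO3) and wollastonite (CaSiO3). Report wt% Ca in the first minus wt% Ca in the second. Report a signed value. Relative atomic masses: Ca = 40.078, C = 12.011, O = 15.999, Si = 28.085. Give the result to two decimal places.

5.54 percentage points

First mineral: 40.078 g Ca in 100.086 g formula = 40.04 wt% Ca.
Second mineral: 40.078 g Ca in 116.160 g formula = 34.50 wt% Ca.
40.04% − 34.50% gives a difference of 5.54 percentage points.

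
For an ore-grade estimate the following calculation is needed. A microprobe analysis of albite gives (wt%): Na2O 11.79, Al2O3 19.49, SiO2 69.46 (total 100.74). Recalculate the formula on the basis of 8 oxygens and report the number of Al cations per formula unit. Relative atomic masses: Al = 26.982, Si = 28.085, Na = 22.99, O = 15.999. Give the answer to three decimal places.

0.994 Al apfu

Na2O (M=61.979): mol = 0.19023; Na = 0.38046, O = 0.19023.
Al2O3 (M=101.961): mol = 0.19115; Al = 0.38230, O = 0.57345.
SiO2 (M=60.083): mol = 1.15607; Si = 1.15607, O = 2.31214.
ΣO = 3.07582; factor = 8/ΣO = 2.60093.
Al apfu = 0.38230 × 2.60093 = 0.994.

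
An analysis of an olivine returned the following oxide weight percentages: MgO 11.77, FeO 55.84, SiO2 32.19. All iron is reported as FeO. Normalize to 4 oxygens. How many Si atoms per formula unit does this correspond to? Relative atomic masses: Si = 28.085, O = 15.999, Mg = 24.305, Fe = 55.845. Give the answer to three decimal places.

MgO: 11.77/40.304 = 0.29203 mol → 0.29203 mol Mg, 0.29203 mol O.
FeO: 55.84/71.844 = 0.77724 mol → 0.77724 mol Fe, 0.77724 mol O.
SiO2: 32.19/60.083 = 0.53576 mol → 0.53576 mol Si, 1.07152 mol O.
Total oxygen = 2.14079 mol. Normalization factor = 4/2.14079 = 1.86847.
Si per 4 O = 0.53576 × 1.86847 = 1.001.

1.001 Si apfu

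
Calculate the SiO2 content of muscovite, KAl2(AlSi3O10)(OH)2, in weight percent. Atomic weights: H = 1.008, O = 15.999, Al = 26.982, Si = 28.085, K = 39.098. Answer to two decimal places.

45.25 wt%

Formula mass = 398.303 g/mol.
3 Si → 3.0000 mol SiO2 per formula unit; M(SiO2) = 60.083, so SiO2 mass = 180.249 g.
180.249/398.303 × 100 = 45.25 wt%.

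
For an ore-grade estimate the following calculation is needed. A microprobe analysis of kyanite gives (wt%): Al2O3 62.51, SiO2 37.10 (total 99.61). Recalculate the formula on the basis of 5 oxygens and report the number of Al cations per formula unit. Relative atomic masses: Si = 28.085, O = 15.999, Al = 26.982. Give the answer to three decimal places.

1.994 Al apfu

Al2O3 (M=101.961): mol = 0.61308; Al = 1.22616, O = 1.83924.
SiO2 (M=60.083): mol = 0.61748; Si = 0.61748, O = 1.23496.
ΣO = 3.07420; factor = 5/ΣO = 1.62644.
Al apfu = 1.22616 × 1.62644 = 1.994.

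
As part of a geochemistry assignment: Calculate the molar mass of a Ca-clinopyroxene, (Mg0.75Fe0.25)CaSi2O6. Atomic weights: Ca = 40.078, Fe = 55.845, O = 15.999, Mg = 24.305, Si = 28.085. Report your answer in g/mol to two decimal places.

224.43 g/mol

The formula mass is the sum 0.75×24.305 + 0.25×55.845 + 1×40.078 + 2×28.085 + 6×15.999.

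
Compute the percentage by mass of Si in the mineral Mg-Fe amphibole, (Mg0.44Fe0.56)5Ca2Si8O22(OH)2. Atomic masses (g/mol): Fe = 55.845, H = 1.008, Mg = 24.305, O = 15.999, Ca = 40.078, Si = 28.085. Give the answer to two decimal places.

24.95 weight percent

M((Mg0.44Fe0.56)5Ca2Si8O22(OH)2) = 900.665 g/mol.
Si contributes 8 × 28.085 = 224.680 g per mole.
224.680/900.665 = 0.2495 → 24.95%.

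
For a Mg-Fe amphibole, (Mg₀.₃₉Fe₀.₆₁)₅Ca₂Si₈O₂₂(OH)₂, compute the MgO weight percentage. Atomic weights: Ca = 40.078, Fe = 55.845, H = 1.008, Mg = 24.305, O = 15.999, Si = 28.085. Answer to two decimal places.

8.65 wt%

Formula mass = 908.550 g/mol.
1.95 Mg → 1.9500 mol MgO per formula unit; M(MgO) = 40.304, so MgO mass = 78.593 g.
78.593/908.550 × 100 = 8.65 wt%.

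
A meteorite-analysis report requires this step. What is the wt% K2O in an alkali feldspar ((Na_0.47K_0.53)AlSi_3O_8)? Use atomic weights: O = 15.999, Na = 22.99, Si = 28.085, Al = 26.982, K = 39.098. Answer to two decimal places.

M((Na_0.47K_0.53)AlSi_3O_8) = 270.756 g/mol; M(K2O) = 94.195 g/mol.
Moles K2O per formula unit = 0.53 K ÷ 2 = 0.2650.
K2O fraction = (0.2650 × 94.195) / 270.756 = 24.962/270.756 = 0.0922.

9.22 wt%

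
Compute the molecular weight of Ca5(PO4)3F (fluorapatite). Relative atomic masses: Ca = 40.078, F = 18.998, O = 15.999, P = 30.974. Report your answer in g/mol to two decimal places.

504.30 g/mol

M = 5·40.078 + 3·30.974 + 12·15.999 + 1·18.998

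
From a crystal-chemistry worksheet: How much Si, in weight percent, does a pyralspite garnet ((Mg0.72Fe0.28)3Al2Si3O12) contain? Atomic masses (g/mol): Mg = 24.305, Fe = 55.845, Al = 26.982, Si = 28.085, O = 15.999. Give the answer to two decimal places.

19.61 weight percent

M((Mg0.72Fe0.28)3Al2Si3O12) = 429.616 g/mol.
Si contributes 3 × 28.085 = 84.255 g per mole.
84.255/429.616 = 0.1961 → 19.61%.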